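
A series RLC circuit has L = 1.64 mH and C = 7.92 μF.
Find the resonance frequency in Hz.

Step 1 — Resonance condition Im(Z)=0 gives ω₀ = 1/√(LC).
Step 2 — ω₀ = 1/√(0.00164·7.92e-06) = 8774 rad/s.
Step 3 — f₀ = ω₀/(2π) = 1396 Hz.

f₀ = 1396 Hz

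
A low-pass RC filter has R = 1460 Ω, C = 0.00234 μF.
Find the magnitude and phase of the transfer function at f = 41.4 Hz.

Step 1 — Angular frequency: ω = 2π·41.4 = 260.1 rad/s.
Step 2 — Transfer function: H(jω) = 1/(1 + jωRC).
Step 3 — Denominator: 1 + jωRC = 1 + j·260.1·1460·2.34e-09 = 1 + j0.0008887.
Step 4 — H = 1 - j0.0008887.
Step 5 — Magnitude: |H| = 1 (-0.0 dB); phase: φ = -0.1°.

|H| = 1 (-0.0 dB), φ = -0.1°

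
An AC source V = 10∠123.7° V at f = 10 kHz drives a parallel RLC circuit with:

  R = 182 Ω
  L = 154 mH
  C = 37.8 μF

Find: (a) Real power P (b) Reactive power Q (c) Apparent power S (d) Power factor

Step 1 — Angular frequency: ω = 2π·f = 2π·1e+04 = 6.283e+04 rad/s.
Step 2 — Component impedances:
  R: Z = R = 182 Ω
  L: Z = jωL = j·6.283e+04·0.154 = 0 + j9676 Ω
  C: Z = 1/(jωC) = -j/(ω·C) = 0 - j0.421 Ω
Step 3 — Parallel combination: 1/Z_total = 1/R + 1/L + 1/C; Z_total = 0.0009741 - j0.4211 Ω = 0.4211∠-89.9° Ω.
Step 4 — Source phasor: V = 10∠123.7° V = -5.548 + j8.32 V.
Step 5 — Current: I = V / Z = -19.79 - j13.13 A = 23.75∠-146.4° A.
Step 6 — Complex power: S = V·I* = 0.5495 - j237.5 VA.
Step 7 — Real power: P = Re(S) = 0.5495 W.
Step 8 — Reactive power: Q = Im(S) = -237.5 VAR.
Step 9 — Apparent power: |S| = 237.5 VA.
Step 10 — Power factor: PF = P/|S| = 0.002314 (leading).

(a) P = 0.5495 W  (b) Q = -237.5 VAR  (c) S = 237.5 VA  (d) PF = 0.002314 (leading)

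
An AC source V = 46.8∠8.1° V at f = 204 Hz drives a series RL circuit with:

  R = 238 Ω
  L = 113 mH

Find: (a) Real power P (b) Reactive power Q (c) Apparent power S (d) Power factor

Step 1 — Angular frequency: ω = 2π·f = 2π·204 = 1282 rad/s.
Step 2 — Component impedances:
  R: Z = R = 238 Ω
  L: Z = jωL = j·1282·0.113 = 0 + j144.8 Ω
Step 3 — Series combination: Z_total = R + L = 238 + j144.8 Ω = 278.6∠31.3° Ω.
Step 4 — Source phasor: V = 46.8∠8.1° V = 46.33 + j6.594 V.
Step 5 — Current: I = V / Z = 0.1544 - j0.06624 A = 0.168∠-23.2° A.
Step 6 — Complex power: S = V·I* = 6.716 + j4.087 VA.
Step 7 — Real power: P = Re(S) = 6.716 W.
Step 8 — Reactive power: Q = Im(S) = 4.087 VAR.
Step 9 — Apparent power: |S| = 7.861 VA.
Step 10 — Power factor: PF = P/|S| = 0.8542 (lagging).

(a) P = 6.716 W  (b) Q = 4.087 VAR  (c) S = 7.861 VA  (d) PF = 0.8542 (lagging)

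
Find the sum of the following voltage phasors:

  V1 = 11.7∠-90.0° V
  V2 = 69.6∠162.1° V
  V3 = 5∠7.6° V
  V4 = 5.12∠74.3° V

Step 1 — Convert each phasor to rectangular form:
  V1 = 11.7·(cos(-90.0°) + j·sin(-90.0°)) = 0 - j11.7 V
  V2 = 69.6·(cos(162.1°) + j·sin(162.1°)) = -66.23 + j21.39 V
  V3 = 5·(cos(7.6°) + j·sin(7.6°)) = 4.956 + j0.6613 V
  V4 = 5.12·(cos(74.3°) + j·sin(74.3°)) = 1.385 + j4.929 V
Step 2 — Sum components: V_total = -59.89 + j15.28 V.
Step 3 — Convert to polar: |V_total| = 61.81 V, ∠V_total = 165.7°.

V_total = 61.81∠165.7° V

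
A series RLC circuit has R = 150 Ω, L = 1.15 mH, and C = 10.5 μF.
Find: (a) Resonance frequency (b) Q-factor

Step 1 — Resonance condition Im(Z)=0 gives ω₀ = 1/√(LC).
Step 2 — ω₀ = 1/√(0.00115·1.05e-05) = 9100 rad/s.
Step 3 — f₀ = ω₀/(2π) = 1448 Hz.
Step 4 — Series Q: Q = ω₀L/R = 9100·0.00115/150 = 0.06977.

(a) f₀ = 1448 Hz  (b) Q = 0.06977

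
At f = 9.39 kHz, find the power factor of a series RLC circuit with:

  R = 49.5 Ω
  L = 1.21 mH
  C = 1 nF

Step 1 — Angular frequency: ω = 2π·f = 2π·9390 = 5.9e+04 rad/s.
Step 2 — Component impedances:
  R: Z = R = 49.5 Ω
  L: Z = jωL = j·5.9e+04·0.00121 = 0 + j71.39 Ω
  C: Z = 1/(jωC) = -j/(ω·C) = 0 - j1.695e+04 Ω
Step 3 — Series combination: Z_total = R + L + C = 49.5 - j1.688e+04 Ω = 1.688e+04∠-89.8° Ω.
Step 4 — Power factor: PF = cos(φ) = Re(Z)/|Z| = 49.5/16878 = 0.002933.
Step 5 — Type: Im(Z) = -1.688e+04 ⇒ leading (phase φ = -89.8°).

PF = 0.002933 (leading, φ = -89.8°)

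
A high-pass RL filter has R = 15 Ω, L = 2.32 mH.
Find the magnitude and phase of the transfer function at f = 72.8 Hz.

Step 1 — Angular frequency: ω = 2π·72.8 = 457.4 rad/s.
Step 2 — Transfer function: H(jω) = jωL/(R + jωL).
Step 3 — Numerator jωL = j·1.061; denominator R + jωL = 15 + j1.061.
Step 4 — H = 0.00498 + j0.07039.
Step 5 — Magnitude: |H| = 0.07057 (-23.0 dB); phase: φ = 86.0°.

|H| = 0.07057 (-23.0 dB), φ = 86.0°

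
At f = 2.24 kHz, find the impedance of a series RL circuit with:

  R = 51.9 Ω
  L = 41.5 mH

Step 1 — Angular frequency: ω = 2π·f = 2π·2240 = 1.407e+04 rad/s.
Step 2 — Component impedances:
  R: Z = R = 51.9 Ω
  L: Z = jωL = j·1.407e+04·0.0415 = 0 + j584.1 Ω
Step 3 — Series combination: Z_total = R + L = 51.9 + j584.1 Ω = 586.4∠84.9° Ω.

Z = 51.9 + j584.1 Ω = 586.4∠84.9° Ω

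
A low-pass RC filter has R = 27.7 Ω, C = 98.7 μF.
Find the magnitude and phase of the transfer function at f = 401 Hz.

Step 1 — Angular frequency: ω = 2π·401 = 2520 rad/s.
Step 2 — Transfer function: H(jω) = 1/(1 + jωRC).
Step 3 — Denominator: 1 + jωRC = 1 + j·2520·27.7·9.87e-05 = 1 + j6.888.
Step 4 — H = 0.02064 - j0.1422.
Step 5 — Magnitude: |H| = 0.1437 (-16.9 dB); phase: φ = -81.7°.

|H| = 0.1437 (-16.9 dB), φ = -81.7°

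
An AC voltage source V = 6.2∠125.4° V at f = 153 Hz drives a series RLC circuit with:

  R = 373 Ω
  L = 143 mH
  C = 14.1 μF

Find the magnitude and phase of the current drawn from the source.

Step 1 — Angular frequency: ω = 2π·f = 2π·153 = 961.3 rad/s.
Step 2 — Component impedances:
  R: Z = R = 373 Ω
  L: Z = jωL = j·961.3·0.143 = 0 + j137.5 Ω
  C: Z = 1/(jωC) = -j/(ω·C) = 0 - j73.78 Ω
Step 3 — Series combination: Z_total = R + L + C = 373 + j63.69 Ω = 378.4∠9.7° Ω.
Step 4 — Source phasor: V = 6.2∠125.4° V = -3.592 + j5.054 V.
Step 5 — Ohm's law: I = V / Z_total = (-3.592 + j5.054) / (373 + j63.69) = -0.007108 + j0.01476 A.
Step 6 — Convert to polar: |I| = 0.01638 A, ∠I = 115.7°.

I = 0.01638∠115.7° A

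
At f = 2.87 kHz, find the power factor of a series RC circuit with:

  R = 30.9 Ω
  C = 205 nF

Step 1 — Angular frequency: ω = 2π·f = 2π·2870 = 1.803e+04 rad/s.
Step 2 — Component impedances:
  R: Z = R = 30.9 Ω
  C: Z = 1/(jωC) = -j/(ω·C) = 0 - j270.5 Ω
Step 3 — Series combination: Z_total = R + C = 30.9 - j270.5 Ω = 272.3∠-83.5° Ω.
Step 4 — Power factor: PF = cos(φ) = Re(Z)/|Z| = 30.9/272.3 = 0.1135.
Step 5 — Type: Im(Z) = -270.5 ⇒ leading (phase φ = -83.5°).

PF = 0.1135 (leading, φ = -83.5°)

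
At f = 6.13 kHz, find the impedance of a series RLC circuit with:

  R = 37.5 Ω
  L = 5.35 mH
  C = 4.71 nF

Step 1 — Angular frequency: ω = 2π·f = 2π·6130 = 3.852e+04 rad/s.
Step 2 — Component impedances:
  R: Z = R = 37.5 Ω
  L: Z = jωL = j·3.852e+04·0.00535 = 0 + j206.1 Ω
  C: Z = 1/(jωC) = -j/(ω·C) = 0 - j5512 Ω
Step 3 — Series combination: Z_total = R + L + C = 37.5 - j5306 Ω = 5306∠-89.6° Ω.

Z = 37.5 - j5306 Ω = 5306∠-89.6° Ω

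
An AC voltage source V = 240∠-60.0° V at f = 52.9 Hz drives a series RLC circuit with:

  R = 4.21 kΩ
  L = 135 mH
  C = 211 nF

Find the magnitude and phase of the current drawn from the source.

Step 1 — Angular frequency: ω = 2π·f = 2π·52.9 = 332.4 rad/s.
Step 2 — Component impedances:
  R: Z = R = 4210 Ω
  L: Z = jωL = j·332.4·0.135 = 0 + j44.87 Ω
  C: Z = 1/(jωC) = -j/(ω·C) = 0 - j1.426e+04 Ω
Step 3 — Series combination: Z_total = R + L + C = 4210 - j1.421e+04 Ω = 1.482e+04∠-73.5° Ω.
Step 4 — Source phasor: V = 240∠-60.0° V = 120 - j207.8 V.
Step 5 — Ohm's law: I = V / Z_total = (120 - j207.8) / (4210 - j1.421e+04) = 0.01574 + j0.00378 A.
Step 6 — Convert to polar: |I| = 0.01619 A, ∠I = 13.5°.

I = 0.01619∠13.5° A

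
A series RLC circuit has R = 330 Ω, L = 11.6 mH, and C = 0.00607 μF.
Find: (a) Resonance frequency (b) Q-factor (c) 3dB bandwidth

Step 1 — Resonance: ω₀ = 1/√(LC) = 1/√(0.0116·6.07e-09) = 1.192e+05 rad/s.
Step 2 — f₀ = ω₀/(2π) = 1.897e+04 Hz.
Step 3 — Series Q: Q = ω₀L/R = 1.192e+05·0.0116/330 = 4.189.
Step 4 — Bandwidth: Δω = ω₀/Q = 2.845e+04 rad/s; BW = Δω/(2π) = 4528 Hz.

(a) f₀ = 1.897e+04 Hz  (b) Q = 4.189  (c) BW = 4528 Hz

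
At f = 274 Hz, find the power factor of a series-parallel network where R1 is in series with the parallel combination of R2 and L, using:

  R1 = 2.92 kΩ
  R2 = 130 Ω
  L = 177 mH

Step 1 — Angular frequency: ω = 2π·f = 2π·274 = 1722 rad/s.
Step 2 — Component impedances:
  R1: Z = R = 2920 Ω
  R2: Z = R = 130 Ω
  L: Z = jωL = j·1722·0.177 = 0 + j304.7 Ω
Step 3 — Parallel branch: R2 || L = 1/(1/R2 + 1/L) = 110 + j46.92 Ω.
Step 4 — Series with R1: Z_total = R1 + (R2 || L) = 3030 + j46.92 Ω = 3030∠0.9° Ω.
Step 5 — Power factor: PF = cos(φ) = Re(Z)/|Z| = 3030/3030.3 = 0.9999.
Step 6 — Type: Im(Z) = 46.92 ⇒ lagging (phase φ = 0.9°).

PF = 0.9999 (lagging, φ = 0.9°)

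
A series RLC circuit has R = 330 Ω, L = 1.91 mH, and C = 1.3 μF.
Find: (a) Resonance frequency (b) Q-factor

Step 1 — Resonance condition Im(Z)=0 gives ω₀ = 1/√(LC).
Step 2 — ω₀ = 1/√(0.00191·1.3e-06) = 2.007e+04 rad/s.
Step 3 — f₀ = ω₀/(2π) = 3194 Hz.
Step 4 — Series Q: Q = ω₀L/R = 2.007e+04·0.00191/330 = 0.1162.

(a) f₀ = 3194 Hz  (b) Q = 0.1162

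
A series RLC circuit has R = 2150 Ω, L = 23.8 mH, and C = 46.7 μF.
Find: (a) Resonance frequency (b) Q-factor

Step 1 — Resonance condition Im(Z)=0 gives ω₀ = 1/√(LC).
Step 2 — ω₀ = 1/√(0.0238·4.67e-05) = 948.5 rad/s.
Step 3 — f₀ = ω₀/(2π) = 151 Hz.
Step 4 — Series Q: Q = ω₀L/R = 948.5·0.0238/2150 = 0.0105.

(a) f₀ = 151 Hz  (b) Q = 0.0105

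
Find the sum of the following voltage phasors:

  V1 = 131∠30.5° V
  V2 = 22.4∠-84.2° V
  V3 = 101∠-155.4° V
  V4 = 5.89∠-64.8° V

Step 1 — Convert each phasor to rectangular form:
  V1 = 131·(cos(30.5°) + j·sin(30.5°)) = 112.9 + j66.49 V
  V2 = 22.4·(cos(-84.2°) + j·sin(-84.2°)) = 2.264 - j22.29 V
  V3 = 101·(cos(-155.4°) + j·sin(-155.4°)) = -91.83 - j42.04 V
  V4 = 5.89·(cos(-64.8°) + j·sin(-64.8°)) = 2.508 - j5.329 V
Step 2 — Sum components: V_total = 25.81 - j3.172 V.
Step 3 — Convert to polar: |V_total| = 26.01 V, ∠V_total = -7.0°.

V_total = 26.01∠-7.0° V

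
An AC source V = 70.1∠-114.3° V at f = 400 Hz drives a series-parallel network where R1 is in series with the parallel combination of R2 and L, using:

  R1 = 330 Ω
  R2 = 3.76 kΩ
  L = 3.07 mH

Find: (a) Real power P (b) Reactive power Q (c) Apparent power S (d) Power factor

Step 1 — Angular frequency: ω = 2π·f = 2π·400 = 2513 rad/s.
Step 2 — Component impedances:
  R1: Z = R = 330 Ω
  R2: Z = R = 3760 Ω
  L: Z = jωL = j·2513·0.00307 = 0 + j7.716 Ω
Step 3 — Parallel branch: R2 || L = 1/(1/R2 + 1/L) = 0.01583 + j7.716 Ω.
Step 4 — Series with R1: Z_total = R1 + (R2 || L) = 330 + j7.716 Ω = 330.1∠1.3° Ω.
Step 5 — Source phasor: V = 70.1∠-114.3° V = -28.85 - j63.89 V.
Step 6 — Current: I = V / Z = -0.09189 - j0.1914 A = 0.2124∠-115.6° A.
Step 7 — Complex power: S = V·I* = 14.88 + j0.3479 VA.
Step 8 — Real power: P = Re(S) = 14.88 W.
Step 9 — Reactive power: Q = Im(S) = 0.3479 VAR.
Step 10 — Apparent power: |S| = 14.89 VA.
Step 11 — Power factor: PF = P/|S| = 0.9997 (lagging).

(a) P = 14.88 W  (b) Q = 0.3479 VAR  (c) S = 14.89 VA  (d) PF = 0.9997 (lagging)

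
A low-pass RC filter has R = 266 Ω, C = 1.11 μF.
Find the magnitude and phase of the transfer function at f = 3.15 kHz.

Step 1 — Angular frequency: ω = 2π·3150 = 1.979e+04 rad/s.
Step 2 — Transfer function: H(jω) = 1/(1 + jωRC).
Step 3 — Denominator: 1 + jωRC = 1 + j·1.979e+04·266·1.11e-06 = 1 + j5.844.
Step 4 — H = 0.02845 - j0.1663.
Step 5 — Magnitude: |H| = 0.1687 (-15.5 dB); phase: φ = -80.3°.

|H| = 0.1687 (-15.5 dB), φ = -80.3°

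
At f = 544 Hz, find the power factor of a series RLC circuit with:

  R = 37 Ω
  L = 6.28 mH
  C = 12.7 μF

Step 1 — Angular frequency: ω = 2π·f = 2π·544 = 3418 rad/s.
Step 2 — Component impedances:
  R: Z = R = 37 Ω
  L: Z = jωL = j·3418·0.00628 = 0 + j21.47 Ω
  C: Z = 1/(jωC) = -j/(ω·C) = 0 - j23.04 Ω
Step 3 — Series combination: Z_total = R + L + C = 37 - j1.571 Ω = 37.03∠-2.4° Ω.
Step 4 — Power factor: PF = cos(φ) = Re(Z)/|Z| = 37/37.033 = 0.9991.
Step 5 — Type: Im(Z) = -1.571 ⇒ leading (phase φ = -2.4°).

PF = 0.9991 (leading, φ = -2.4°)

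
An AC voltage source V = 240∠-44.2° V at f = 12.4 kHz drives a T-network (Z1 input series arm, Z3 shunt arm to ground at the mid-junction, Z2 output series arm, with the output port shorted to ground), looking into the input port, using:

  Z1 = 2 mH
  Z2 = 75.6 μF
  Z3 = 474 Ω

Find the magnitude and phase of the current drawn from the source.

Step 1 — Angular frequency: ω = 2π·f = 2π·1.24e+04 = 7.791e+04 rad/s.
Step 2 — Component impedances:
  Z1: Z = jωL = j·7.791e+04·0.002 = 0 + j155.8 Ω
  Z2: Z = 1/(jωC) = -j/(ω·C) = 0 - j0.1698 Ω
  Z3: Z = R = 474 Ω
Step 3 — With the output port shorted to ground, the output series arm Z2 runs from the junction to ground; the shunt arm Z3 also runs from the junction to ground. They appear in parallel: Z3 || Z2 = 6.081e-05 - j0.1698 Ω.
Step 4 — Series with input arm Z1: Z_in = Z1 + (Z3 || Z2) = 6.081e-05 + j155.7 Ω = 155.7∠90.0° Ω.
Step 5 — Source phasor: V = 240∠-44.2° V = 172.1 - j167.3 V.
Step 6 — Ohm's law: I = V / Z_total = (172.1 - j167.3) / (6.081e-05 + j155.7) = -1.075 - j1.105 A.
Step 7 — Convert to polar: |I| = 1.542 A, ∠I = -134.2°.

I = 1.542∠-134.2° A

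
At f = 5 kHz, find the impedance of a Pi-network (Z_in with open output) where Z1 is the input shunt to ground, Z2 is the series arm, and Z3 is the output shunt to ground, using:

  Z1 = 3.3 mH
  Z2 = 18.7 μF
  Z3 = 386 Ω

Step 1 — Angular frequency: ω = 2π·f = 2π·5000 = 3.142e+04 rad/s.
Step 2 — Component impedances:
  Z1: Z = jωL = j·3.142e+04·0.0033 = 0 + j103.7 Ω
  Z2: Z = 1/(jωC) = -j/(ω·C) = 0 - j1.702 Ω
  Z3: Z = R = 386 Ω
Step 3 — With open output, the series arm Z2 and the output shunt Z3 appear in series to ground: Z2 + Z3 = 386 - j1.702 Ω.
Step 4 — Parallel with input shunt Z1: Z_in = Z1 || (Z2 + Z3) = 26.03 + j96.8 Ω = 100.2∠74.9° Ω.

Z = 26.03 + j96.8 Ω = 100.2∠74.9° Ω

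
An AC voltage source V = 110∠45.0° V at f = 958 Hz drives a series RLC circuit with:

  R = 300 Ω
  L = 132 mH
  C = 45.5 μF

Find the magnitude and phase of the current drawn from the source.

Step 1 — Angular frequency: ω = 2π·f = 2π·958 = 6019 rad/s.
Step 2 — Component impedances:
  R: Z = R = 300 Ω
  L: Z = jωL = j·6019·0.132 = 0 + j794.5 Ω
  C: Z = 1/(jωC) = -j/(ω·C) = 0 - j3.651 Ω
Step 3 — Series combination: Z_total = R + L + C = 300 + j790.9 Ω = 845.9∠69.2° Ω.
Step 4 — Source phasor: V = 110∠45.0° V = 77.78 + j77.78 V.
Step 5 — Ohm's law: I = V / Z_total = (77.78 + j77.78) / (300 + j790.9) = 0.1186 - j0.05336 A.
Step 6 — Convert to polar: |I| = 0.13 A, ∠I = -24.2°.

I = 0.13∠-24.2° A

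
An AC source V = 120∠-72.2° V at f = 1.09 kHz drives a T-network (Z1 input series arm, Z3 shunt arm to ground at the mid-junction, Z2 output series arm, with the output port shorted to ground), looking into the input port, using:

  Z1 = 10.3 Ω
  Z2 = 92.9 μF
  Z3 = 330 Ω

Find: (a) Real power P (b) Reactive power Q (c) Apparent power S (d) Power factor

Step 1 — Angular frequency: ω = 2π·f = 2π·1090 = 6849 rad/s.
Step 2 — Component impedances:
  Z1: Z = R = 10.3 Ω
  Z2: Z = 1/(jωC) = -j/(ω·C) = 0 - j1.572 Ω
  Z3: Z = R = 330 Ω
Step 3 — With the output port shorted to ground, the output series arm Z2 runs from the junction to ground; the shunt arm Z3 also runs from the junction to ground. They appear in parallel: Z3 || Z2 = 0.007486 - j1.572 Ω.
Step 4 — Series with input arm Z1: Z_in = Z1 + (Z3 || Z2) = 10.31 - j1.572 Ω = 10.43∠-8.7° Ω.
Step 5 — Source phasor: V = 120∠-72.2° V = 36.68 - j114.3 V.
Step 6 — Current: I = V / Z = 5.13 - j10.3 A = 11.51∠-63.5° A.
Step 7 — Complex power: S = V·I* = 1365 - j208.2 VA.
Step 8 — Real power: P = Re(S) = 1365 W.
Step 9 — Reactive power: Q = Im(S) = -208.2 VAR.
Step 10 — Apparent power: |S| = 1381 VA.
Step 11 — Power factor: PF = P/|S| = 0.9886 (leading).

(a) P = 1365 W  (b) Q = -208.2 VAR  (c) S = 1381 VA  (d) PF = 0.9886 (leading)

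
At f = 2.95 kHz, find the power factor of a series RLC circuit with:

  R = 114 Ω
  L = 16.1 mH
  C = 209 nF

Step 1 — Angular frequency: ω = 2π·f = 2π·2950 = 1.854e+04 rad/s.
Step 2 — Component impedances:
  R: Z = R = 114 Ω
  L: Z = jωL = j·1.854e+04·0.0161 = 0 + j298.4 Ω
  C: Z = 1/(jωC) = -j/(ω·C) = 0 - j258.1 Ω
Step 3 — Series combination: Z_total = R + L + C = 114 + j40.28 Ω = 120.9∠19.5° Ω.
Step 4 — Power factor: PF = cos(φ) = Re(Z)/|Z| = 114/120.9 = 0.9429.
Step 5 — Type: Im(Z) = 40.28 ⇒ lagging (phase φ = 19.5°).

PF = 0.9429 (lagging, φ = 19.5°)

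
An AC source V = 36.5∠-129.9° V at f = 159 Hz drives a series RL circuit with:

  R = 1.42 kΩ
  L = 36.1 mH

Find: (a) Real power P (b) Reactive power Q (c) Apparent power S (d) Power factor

Step 1 — Angular frequency: ω = 2π·f = 2π·159 = 999 rad/s.
Step 2 — Component impedances:
  R: Z = R = 1420 Ω
  L: Z = jωL = j·999·0.0361 = 0 + j36.06 Ω
Step 3 — Series combination: Z_total = R + L = 1420 + j36.06 Ω = 1420∠1.5° Ω.
Step 4 — Source phasor: V = 36.5∠-129.9° V = -23.41 - j28 V.
Step 5 — Current: I = V / Z = -0.01698 - j0.01929 A = 0.0257∠-131.4° A.
Step 6 — Complex power: S = V·I* = 0.9376 + j0.02381 VA.
Step 7 — Real power: P = Re(S) = 0.9376 W.
Step 8 — Reactive power: Q = Im(S) = 0.02381 VAR.
Step 9 — Apparent power: |S| = 0.9379 VA.
Step 10 — Power factor: PF = P/|S| = 0.9997 (lagging).

(a) P = 0.9376 W  (b) Q = 0.02381 VAR  (c) S = 0.9379 VA  (d) PF = 0.9997 (lagging)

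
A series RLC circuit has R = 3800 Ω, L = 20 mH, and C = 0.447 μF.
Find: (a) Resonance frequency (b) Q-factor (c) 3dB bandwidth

Step 1 — Resonance: ω₀ = 1/√(LC) = 1/√(0.02·4.47e-07) = 1.058e+04 rad/s.
Step 2 — f₀ = ω₀/(2π) = 1683 Hz.
Step 3 — Series Q: Q = ω₀L/R = 1.058e+04·0.02/3800 = 0.05566.
Step 4 — Bandwidth: Δω = ω₀/Q = 1.9e+05 rad/s; BW = Δω/(2π) = 3.024e+04 Hz.

(a) f₀ = 1683 Hz  (b) Q = 0.05566  (c) BW = 3.024e+04 Hz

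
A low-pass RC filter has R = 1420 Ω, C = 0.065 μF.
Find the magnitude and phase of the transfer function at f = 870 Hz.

Step 1 — Angular frequency: ω = 2π·870 = 5466 rad/s.
Step 2 — Transfer function: H(jω) = 1/(1 + jωRC).
Step 3 — Denominator: 1 + jωRC = 1 + j·5466·1420·6.5e-08 = 1 + j0.5045.
Step 4 — H = 0.7971 - j0.4022.
Step 5 — Magnitude: |H| = 0.8928 (-1.0 dB); phase: φ = -26.8°.

|H| = 0.8928 (-1.0 dB), φ = -26.8°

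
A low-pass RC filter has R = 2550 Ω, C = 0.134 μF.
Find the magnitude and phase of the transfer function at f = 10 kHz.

Step 1 — Angular frequency: ω = 2π·1e+04 = 6.283e+04 rad/s.
Step 2 — Transfer function: H(jω) = 1/(1 + jωRC).
Step 3 — Denominator: 1 + jωRC = 1 + j·6.283e+04·2550·1.34e-07 = 1 + j21.47.
Step 4 — H = 0.002165 - j0.04648.
Step 5 — Magnitude: |H| = 0.04653 (-26.6 dB); phase: φ = -87.3°.

|H| = 0.04653 (-26.6 dB), φ = -87.3°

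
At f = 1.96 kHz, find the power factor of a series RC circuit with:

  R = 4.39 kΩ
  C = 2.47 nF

Step 1 — Angular frequency: ω = 2π·f = 2π·1960 = 1.232e+04 rad/s.
Step 2 — Component impedances:
  R: Z = R = 4390 Ω
  C: Z = 1/(jωC) = -j/(ω·C) = 0 - j3.288e+04 Ω
Step 3 — Series combination: Z_total = R + C = 4390 - j3.288e+04 Ω = 3.317e+04∠-82.4° Ω.
Step 4 — Power factor: PF = cos(φ) = Re(Z)/|Z| = 4390/33167 = 0.1324.
Step 5 — Type: Im(Z) = -3.288e+04 ⇒ leading (phase φ = -82.4°).

PF = 0.1324 (leading, φ = -82.4°)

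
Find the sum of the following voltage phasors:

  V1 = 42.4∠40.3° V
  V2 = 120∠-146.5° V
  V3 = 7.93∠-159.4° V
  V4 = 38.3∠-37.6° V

Step 1 — Convert each phasor to rectangular form:
  V1 = 42.4·(cos(40.3°) + j·sin(40.3°)) = 32.34 + j27.42 V
  V2 = 120·(cos(-146.5°) + j·sin(-146.5°)) = -100.1 - j66.23 V
  V3 = 7.93·(cos(-159.4°) + j·sin(-159.4°)) = -7.423 - j2.79 V
  V4 = 38.3·(cos(-37.6°) + j·sin(-37.6°)) = 30.34 - j23.37 V
Step 2 — Sum components: V_total = -44.81 - j64.97 V.
Step 3 — Convert to polar: |V_total| = 78.92 V, ∠V_total = -124.6°.

V_total = 78.92∠-124.6° V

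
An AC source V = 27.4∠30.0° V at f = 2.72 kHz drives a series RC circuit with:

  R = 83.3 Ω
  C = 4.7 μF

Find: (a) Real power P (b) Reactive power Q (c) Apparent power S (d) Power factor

Step 1 — Angular frequency: ω = 2π·f = 2π·2720 = 1.709e+04 rad/s.
Step 2 — Component impedances:
  R: Z = R = 83.3 Ω
  C: Z = 1/(jωC) = -j/(ω·C) = 0 - j12.45 Ω
Step 3 — Series combination: Z_total = R + C = 83.3 - j12.45 Ω = 84.23∠-8.5° Ω.
Step 4 — Source phasor: V = 27.4∠30.0° V = 23.73 + j13.7 V.
Step 5 — Current: I = V / Z = 0.2546 + j0.2025 A = 0.3253∠38.5° A.
Step 6 — Complex power: S = V·I* = 8.816 - j1.318 VA.
Step 7 — Real power: P = Re(S) = 8.816 W.
Step 8 — Reactive power: Q = Im(S) = -1.318 VAR.
Step 9 — Apparent power: |S| = 8.914 VA.
Step 10 — Power factor: PF = P/|S| = 0.989 (leading).

(a) P = 8.816 W  (b) Q = -1.318 VAR  (c) S = 8.914 VA  (d) PF = 0.989 (leading)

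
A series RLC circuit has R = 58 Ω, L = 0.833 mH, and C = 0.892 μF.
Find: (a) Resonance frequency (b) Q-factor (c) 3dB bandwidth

Step 1 — Resonance: ω₀ = 1/√(LC) = 1/√(0.000833·8.92e-07) = 3.669e+04 rad/s.
Step 2 — f₀ = ω₀/(2π) = 5839 Hz.
Step 3 — Series Q: Q = ω₀L/R = 3.669e+04·0.000833/58 = 0.5269.
Step 4 — Bandwidth: Δω = ω₀/Q = 6.963e+04 rad/s; BW = Δω/(2π) = 1.108e+04 Hz.

(a) f₀ = 5839 Hz  (b) Q = 0.5269  (c) BW = 1.108e+04 Hz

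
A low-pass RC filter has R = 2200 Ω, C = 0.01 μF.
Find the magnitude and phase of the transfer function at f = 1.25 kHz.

Step 1 — Angular frequency: ω = 2π·1250 = 7854 rad/s.
Step 2 — Transfer function: H(jω) = 1/(1 + jωRC).
Step 3 — Denominator: 1 + jωRC = 1 + j·7854·2200·1e-08 = 1 + j0.1728.
Step 4 — H = 0.971 - j0.1678.
Step 5 — Magnitude: |H| = 0.9854 (-0.1 dB); phase: φ = -9.8°.

|H| = 0.9854 (-0.1 dB), φ = -9.8°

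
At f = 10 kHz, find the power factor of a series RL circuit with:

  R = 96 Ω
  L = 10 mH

Step 1 — Angular frequency: ω = 2π·f = 2π·1e+04 = 6.283e+04 rad/s.
Step 2 — Component impedances:
  R: Z = R = 96 Ω
  L: Z = jωL = j·6.283e+04·0.01 = 0 + j628.3 Ω
Step 3 — Series combination: Z_total = R + L = 96 + j628.3 Ω = 635.6∠81.3° Ω.
Step 4 — Power factor: PF = cos(φ) = Re(Z)/|Z| = 96/635.6 = 0.151.
Step 5 — Type: Im(Z) = 628.3 ⇒ lagging (phase φ = 81.3°).

PF = 0.151 (lagging, φ = 81.3°)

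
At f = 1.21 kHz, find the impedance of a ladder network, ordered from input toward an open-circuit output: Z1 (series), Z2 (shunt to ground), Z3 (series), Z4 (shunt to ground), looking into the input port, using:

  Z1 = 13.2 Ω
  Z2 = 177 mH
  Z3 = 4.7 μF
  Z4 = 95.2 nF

Step 1 — Angular frequency: ω = 2π·f = 2π·1210 = 7603 rad/s.
Step 2 — Component impedances:
  Z1: Z = R = 13.2 Ω
  Z2: Z = jωL = j·7603·0.177 = 0 + j1346 Ω
  Z3: Z = 1/(jωC) = -j/(ω·C) = 0 - j27.99 Ω
  Z4: Z = 1/(jωC) = -j/(ω·C) = 0 - j1382 Ω
Step 3 — Ladder network (open output): work backward from the far end, alternating series and parallel combinations. Z_in = 13.2 + j2.966e+04 Ω = 2.966e+04∠90.0° Ω.

Z = 13.2 + j2.966e+04 Ω = 2.966e+04∠90.0° Ω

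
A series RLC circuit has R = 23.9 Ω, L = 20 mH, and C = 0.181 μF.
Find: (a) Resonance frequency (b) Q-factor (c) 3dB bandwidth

Step 1 — Resonance: ω₀ = 1/√(LC) = 1/√(0.02·1.81e-07) = 1.662e+04 rad/s.
Step 2 — f₀ = ω₀/(2π) = 2645 Hz.
Step 3 — Series Q: Q = ω₀L/R = 1.662e+04·0.02/23.9 = 13.91.
Step 4 — Bandwidth: Δω = ω₀/Q = 1195 rad/s; BW = Δω/(2π) = 190.2 Hz.

(a) f₀ = 2645 Hz  (b) Q = 13.91  (c) BW = 190.2 Hz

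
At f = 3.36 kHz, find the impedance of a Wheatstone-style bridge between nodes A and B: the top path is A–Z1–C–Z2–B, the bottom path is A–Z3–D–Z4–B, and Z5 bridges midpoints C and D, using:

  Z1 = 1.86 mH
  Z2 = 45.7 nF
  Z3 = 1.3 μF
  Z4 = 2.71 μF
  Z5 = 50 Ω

Step 1 — Angular frequency: ω = 2π·f = 2π·3360 = 2.111e+04 rad/s.
Step 2 — Component impedances:
  Z1: Z = jωL = j·2.111e+04·0.00186 = 0 + j39.27 Ω
  Z2: Z = 1/(jωC) = -j/(ω·C) = 0 - j1036 Ω
  Z3: Z = 1/(jωC) = -j/(ω·C) = 0 - j36.44 Ω
  Z4: Z = 1/(jωC) = -j/(ω·C) = 0 - j17.48 Ω
  Z5: Z = R = 50 Ω
Step 3 — Bridge requires nodal analysis (the Z5 bridge couples midpoints C and D, so the two paths cannot be reduced to a simple series/parallel combination). Setting node B to ground and injecting 1 A at node A, the 3-node admittance system at A, C, D solves to V_A = Z_AB = 26.68 - j52.66 Ω = 59.04∠-63.1° Ω.

Z = 26.68 - j52.66 Ω = 59.04∠-63.1° Ω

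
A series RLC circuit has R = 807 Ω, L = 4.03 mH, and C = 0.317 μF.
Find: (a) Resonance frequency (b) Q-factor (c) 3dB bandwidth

Step 1 — Resonance condition Im(Z)=0 gives ω₀ = 1/√(LC).
Step 2 — ω₀ = 1/√(0.00403·3.17e-07) = 2.798e+04 rad/s.
Step 3 — f₀ = ω₀/(2π) = 4453 Hz.
Step 4 — Series Q: Q = ω₀L/R = 2.798e+04·0.00403/807 = 0.1397.
Step 5 — 3dB bandwidth: Δω = ω₀/Q = 2.002e+05 rad/s; BW = Δω/(2π) = 3.187e+04 Hz.

(a) f₀ = 4453 Hz  (b) Q = 0.1397  (c) BW = 3.187e+04 Hz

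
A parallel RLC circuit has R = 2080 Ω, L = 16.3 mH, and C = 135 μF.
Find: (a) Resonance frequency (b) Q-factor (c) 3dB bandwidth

Step 1 — Resonance: ω₀ = 1/√(LC) = 1/√(0.0163·0.000135) = 674.1 rad/s.
Step 2 — f₀ = ω₀/(2π) = 107.3 Hz.
Step 3 — Parallel Q: Q = R/(ω₀L) = 2080/(674.1·0.0163) = 189.3.
Step 4 — Bandwidth: Δω = ω₀/Q = 3.561 rad/s; BW = Δω/(2π) = 0.5668 Hz.

(a) f₀ = 107.3 Hz  (b) Q = 189.3  (c) BW = 0.5668 Hz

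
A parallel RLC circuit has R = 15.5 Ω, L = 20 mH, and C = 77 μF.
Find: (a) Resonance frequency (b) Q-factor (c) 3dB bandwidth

Step 1 — Resonance: ω₀ = 1/√(LC) = 1/√(0.02·7.7e-05) = 805.8 rad/s.
Step 2 — f₀ = ω₀/(2π) = 128.3 Hz.
Step 3 — Parallel Q: Q = R/(ω₀L) = 15.5/(805.8·0.02) = 0.9617.
Step 4 — Bandwidth: Δω = ω₀/Q = 837.9 rad/s; BW = Δω/(2π) = 133.4 Hz.

(a) f₀ = 128.3 Hz  (b) Q = 0.9617  (c) BW = 133.4 Hz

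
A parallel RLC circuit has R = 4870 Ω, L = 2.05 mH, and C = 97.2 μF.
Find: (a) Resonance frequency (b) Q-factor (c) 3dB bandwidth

Step 1 — Resonance: ω₀ = 1/√(LC) = 1/√(0.00205·9.72e-05) = 2240 rad/s.
Step 2 — f₀ = ω₀/(2π) = 356.5 Hz.
Step 3 — Parallel Q: Q = R/(ω₀L) = 4870/(2240·0.00205) = 1060.
Step 4 — Bandwidth: Δω = ω₀/Q = 2.113 rad/s; BW = Δω/(2π) = 0.3362 Hz.

(a) f₀ = 356.5 Hz  (b) Q = 1060  (c) BW = 0.3362 Hz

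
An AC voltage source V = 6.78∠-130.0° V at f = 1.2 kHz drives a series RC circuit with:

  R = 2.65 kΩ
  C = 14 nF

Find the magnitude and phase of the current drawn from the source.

Step 1 — Angular frequency: ω = 2π·f = 2π·1200 = 7540 rad/s.
Step 2 — Component impedances:
  R: Z = R = 2650 Ω
  C: Z = 1/(jωC) = -j/(ω·C) = 0 - j9474 Ω
Step 3 — Series combination: Z_total = R + C = 2650 - j9474 Ω = 9837∠-74.4° Ω.
Step 4 — Source phasor: V = 6.78∠-130.0° V = -4.358 - j5.194 V.
Step 5 — Ohm's law: I = V / Z_total = (-4.358 - j5.194) / (2650 - j9474) = 0.0003891 - j0.0005689 A.
Step 6 — Convert to polar: |I| = 0.0006892 A, ∠I = -55.6°.

I = 0.0006892∠-55.6° A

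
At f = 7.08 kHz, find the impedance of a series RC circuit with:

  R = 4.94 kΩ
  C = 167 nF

Step 1 — Angular frequency: ω = 2π·f = 2π·7080 = 4.448e+04 rad/s.
Step 2 — Component impedances:
  R: Z = R = 4940 Ω
  C: Z = 1/(jωC) = -j/(ω·C) = 0 - j134.6 Ω
Step 3 — Series combination: Z_total = R + C = 4940 - j134.6 Ω = 4942∠-1.6° Ω.

Z = 4940 - j134.6 Ω = 4942∠-1.6° Ω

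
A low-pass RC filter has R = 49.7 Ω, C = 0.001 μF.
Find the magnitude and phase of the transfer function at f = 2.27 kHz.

Step 1 — Angular frequency: ω = 2π·2270 = 1.426e+04 rad/s.
Step 2 — Transfer function: H(jω) = 1/(1 + jωRC).
Step 3 — Denominator: 1 + jωRC = 1 + j·1.426e+04·49.7·1e-09 = 1 + j0.0007089.
Step 4 — H = 1 - j0.0007089.
Step 5 — Magnitude: |H| = 1 (-0.0 dB); phase: φ = -0.0°.

|H| = 1 (-0.0 dB), φ = -0.0°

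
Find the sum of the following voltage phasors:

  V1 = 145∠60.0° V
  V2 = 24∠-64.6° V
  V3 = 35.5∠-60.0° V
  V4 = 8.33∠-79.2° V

Step 1 — Convert each phasor to rectangular form:
  V1 = 145·(cos(60.0°) + j·sin(60.0°)) = 72.5 + j125.6 V
  V2 = 24·(cos(-64.6°) + j·sin(-64.6°)) = 10.29 - j21.68 V
  V3 = 35.5·(cos(-60.0°) + j·sin(-60.0°)) = 17.75 - j30.74 V
  V4 = 8.33·(cos(-79.2°) + j·sin(-79.2°)) = 1.561 - j8.182 V
Step 2 — Sum components: V_total = 102.1 + j64.97 V.
Step 3 — Convert to polar: |V_total| = 121 V, ∠V_total = 32.5°.

V_total = 121∠32.5° V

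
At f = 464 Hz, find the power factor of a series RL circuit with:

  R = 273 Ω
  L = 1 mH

Step 1 — Angular frequency: ω = 2π·f = 2π·464 = 2915 rad/s.
Step 2 — Component impedances:
  R: Z = R = 273 Ω
  L: Z = jωL = j·2915·0.001 = 0 + j2.915 Ω
Step 3 — Series combination: Z_total = R + L = 273 + j2.915 Ω = 273∠0.6° Ω.
Step 4 — Power factor: PF = cos(φ) = Re(Z)/|Z| = 273/273.02 = 0.9999.
Step 5 — Type: Im(Z) = 2.915 ⇒ lagging (phase φ = 0.6°).

PF = 0.9999 (lagging, φ = 0.6°)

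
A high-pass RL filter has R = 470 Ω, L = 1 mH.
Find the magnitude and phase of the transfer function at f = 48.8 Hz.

Step 1 — Angular frequency: ω = 2π·48.8 = 306.6 rad/s.
Step 2 — Transfer function: H(jω) = jωL/(R + jωL).
Step 3 — Numerator jωL = j·0.3066; denominator R + jωL = 470 + j0.3066.
Step 4 — H = 4.256e-07 + j0.0006524.
Step 5 — Magnitude: |H| = 0.0006524 (-63.7 dB); phase: φ = 90.0°.

|H| = 0.0006524 (-63.7 dB), φ = 90.0°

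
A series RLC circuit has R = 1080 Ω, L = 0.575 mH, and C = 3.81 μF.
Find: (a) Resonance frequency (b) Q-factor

Step 1 — Resonance condition Im(Z)=0 gives ω₀ = 1/√(LC).
Step 2 — ω₀ = 1/√(0.000575·3.81e-06) = 2.137e+04 rad/s.
Step 3 — f₀ = ω₀/(2π) = 3400 Hz.
Step 4 — Series Q: Q = ω₀L/R = 2.137e+04·0.000575/1080 = 0.01137.

(a) f₀ = 3400 Hz  (b) Q = 0.01137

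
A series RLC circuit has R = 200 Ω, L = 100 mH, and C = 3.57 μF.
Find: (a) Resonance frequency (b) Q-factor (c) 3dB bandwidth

Step 1 — Resonance: ω₀ = 1/√(LC) = 1/√(0.1·3.57e-06) = 1674 rad/s.
Step 2 — f₀ = ω₀/(2π) = 266.4 Hz.
Step 3 — Series Q: Q = ω₀L/R = 1674·0.1/200 = 0.8368.
Step 4 — Bandwidth: Δω = ω₀/Q = 2000 rad/s; BW = Δω/(2π) = 318.3 Hz.

(a) f₀ = 266.4 Hz  (b) Q = 0.8368  (c) BW = 318.3 Hz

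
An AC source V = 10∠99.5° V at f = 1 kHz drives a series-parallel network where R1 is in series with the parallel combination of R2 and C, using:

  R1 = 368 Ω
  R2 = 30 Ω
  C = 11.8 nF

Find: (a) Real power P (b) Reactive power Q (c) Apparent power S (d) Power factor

Step 1 — Angular frequency: ω = 2π·f = 2π·1000 = 6283 rad/s.
Step 2 — Component impedances:
  R1: Z = R = 368 Ω
  R2: Z = R = 30 Ω
  C: Z = 1/(jωC) = -j/(ω·C) = 0 - j1.349e+04 Ω
Step 3 — Parallel branch: R2 || C = 1/(1/R2 + 1/C) = 30 - j0.06673 Ω.
Step 4 — Series with R1: Z_total = R1 + (R2 || C) = 398 - j0.06673 Ω = 398∠-0.0° Ω.
Step 5 — Source phasor: V = 10∠99.5° V = -1.65 + j9.863 V.
Step 6 — Current: I = V / Z = -0.004151 + j0.02478 A = 0.02513∠99.5° A.
Step 7 — Complex power: S = V·I* = 0.2513 - j4.212e-05 VA.
Step 8 — Real power: P = Re(S) = 0.2513 W.
Step 9 — Reactive power: Q = Im(S) = -4.212e-05 VAR.
Step 10 — Apparent power: |S| = 0.2513 VA.
Step 11 — Power factor: PF = P/|S| = 1 (leading).

(a) P = 0.2513 W  (b) Q = -4.212e-05 VAR  (c) S = 0.2513 VA  (d) PF = 1 (leading)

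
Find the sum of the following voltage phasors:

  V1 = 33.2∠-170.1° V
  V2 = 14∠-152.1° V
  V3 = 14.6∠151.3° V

Step 1 — Convert each phasor to rectangular form:
  V1 = 33.2·(cos(-170.1°) + j·sin(-170.1°)) = -32.71 - j5.708 V
  V2 = 14·(cos(-152.1°) + j·sin(-152.1°)) = -12.37 - j6.551 V
  V3 = 14.6·(cos(151.3°) + j·sin(151.3°)) = -12.81 + j7.011 V
Step 2 — Sum components: V_total = -57.88 - j5.248 V.
Step 3 — Convert to polar: |V_total| = 58.12 V, ∠V_total = -174.8°.

V_total = 58.12∠-174.8° V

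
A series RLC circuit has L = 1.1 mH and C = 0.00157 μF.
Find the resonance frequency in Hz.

Step 1 — Resonance condition Im(Z)=0 gives ω₀ = 1/√(LC).
Step 2 — ω₀ = 1/√(0.0011·1.57e-09) = 7.609e+05 rad/s.
Step 3 — f₀ = ω₀/(2π) = 1.211e+05 Hz.

f₀ = 1.211e+05 Hz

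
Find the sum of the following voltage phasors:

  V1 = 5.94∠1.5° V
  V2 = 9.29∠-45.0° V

Step 1 — Convert each phasor to rectangular form:
  V1 = 5.94·(cos(1.5°) + j·sin(1.5°)) = 5.938 + j0.1555 V
  V2 = 9.29·(cos(-45.0°) + j·sin(-45.0°)) = 6.569 - j6.569 V
Step 2 — Sum components: V_total = 12.51 - j6.414 V.
Step 3 — Convert to polar: |V_total| = 14.06 V, ∠V_total = -27.1°.

V_total = 14.06∠-27.1° V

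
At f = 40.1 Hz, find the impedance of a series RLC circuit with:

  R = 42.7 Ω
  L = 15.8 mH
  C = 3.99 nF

Step 1 — Angular frequency: ω = 2π·f = 2π·40.1 = 252 rad/s.
Step 2 — Component impedances:
  R: Z = R = 42.7 Ω
  L: Z = jωL = j·252·0.0158 = 0 + j3.981 Ω
  C: Z = 1/(jωC) = -j/(ω·C) = 0 - j9.947e+05 Ω
Step 3 — Series combination: Z_total = R + L + C = 42.7 - j9.947e+05 Ω = 9.947e+05∠-90.0° Ω.

Z = 42.7 - j9.947e+05 Ω = 9.947e+05∠-90.0° Ω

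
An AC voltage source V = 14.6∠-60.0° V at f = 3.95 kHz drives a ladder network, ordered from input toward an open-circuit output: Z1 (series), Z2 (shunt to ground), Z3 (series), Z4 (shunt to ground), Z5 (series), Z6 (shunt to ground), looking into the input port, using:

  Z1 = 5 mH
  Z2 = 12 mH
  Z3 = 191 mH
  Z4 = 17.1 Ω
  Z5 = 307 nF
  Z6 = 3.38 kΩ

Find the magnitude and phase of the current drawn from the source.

Step 1 — Angular frequency: ω = 2π·f = 2π·3950 = 2.482e+04 rad/s.
Step 2 — Component impedances:
  Z1: Z = jωL = j·2.482e+04·0.005 = 0 + j124.1 Ω
  Z2: Z = jωL = j·2.482e+04·0.012 = 0 + j297.8 Ω
  Z3: Z = jωL = j·2.482e+04·0.191 = 0 + j4740 Ω
  Z4: Z = R = 17.1 Ω
  Z5: Z = 1/(jωC) = -j/(ω·C) = 0 - j131.2 Ω
  Z6: Z = R = 3380 Ω
Step 3 — Ladder network (open output): work backward from the far end, alternating series and parallel combinations. Z_in = 0.05945 + j404.3 Ω = 404.3∠90.0° Ω.
Step 4 — Source phasor: V = 14.6∠-60.0° V = 7.3 - j12.64 V.
Step 5 — Ohm's law: I = V / Z_total = (7.3 - j12.64) / (0.05945 + j404.3) = -0.03127 - j0.01806 A.
Step 6 — Convert to polar: |I| = 0.03611 A, ∠I = -150.0°.

I = 0.03611∠-150.0° A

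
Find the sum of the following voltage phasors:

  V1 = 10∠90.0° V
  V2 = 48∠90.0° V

Step 1 — Convert each phasor to rectangular form:
  V1 = 10·(cos(90.0°) + j·sin(90.0°)) = 0 + j10 V
  V2 = 48·(cos(90.0°) + j·sin(90.0°)) = 0 + j48 V
Step 2 — Sum components: V_total = 0 + j58 V.
Step 3 — Convert to polar: |V_total| = 58 V, ∠V_total = 90.0°.

V_total = 58∠90.0° V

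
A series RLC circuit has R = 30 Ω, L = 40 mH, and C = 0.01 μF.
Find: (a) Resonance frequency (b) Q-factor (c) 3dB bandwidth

Step 1 — Resonance: ω₀ = 1/√(LC) = 1/√(0.04·1e-08) = 5e+04 rad/s.
Step 2 — f₀ = ω₀/(2π) = 7958 Hz.
Step 3 — Series Q: Q = ω₀L/R = 5e+04·0.04/30 = 66.67.
Step 4 — Bandwidth: Δω = ω₀/Q = 750 rad/s; BW = Δω/(2π) = 119.4 Hz.

(a) f₀ = 7958 Hz  (b) Q = 66.67  (c) BW = 119.4 Hz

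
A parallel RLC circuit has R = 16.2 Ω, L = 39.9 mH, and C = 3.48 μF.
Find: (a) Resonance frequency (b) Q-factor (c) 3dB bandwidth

Step 1 — Resonance: ω₀ = 1/√(LC) = 1/√(0.0399·3.48e-06) = 2684 rad/s.
Step 2 — f₀ = ω₀/(2π) = 427.1 Hz.
Step 3 — Parallel Q: Q = R/(ω₀L) = 16.2/(2684·0.0399) = 0.1513.
Step 4 — Bandwidth: Δω = ω₀/Q = 1.774e+04 rad/s; BW = Δω/(2π) = 2823 Hz.

(a) f₀ = 427.1 Hz  (b) Q = 0.1513  (c) BW = 2823 Hz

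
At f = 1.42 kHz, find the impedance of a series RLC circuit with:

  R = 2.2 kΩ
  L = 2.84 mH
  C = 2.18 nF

Step 1 — Angular frequency: ω = 2π·f = 2π·1420 = 8922 rad/s.
Step 2 — Component impedances:
  R: Z = R = 2200 Ω
  L: Z = jωL = j·8922·0.00284 = 0 + j25.34 Ω
  C: Z = 1/(jωC) = -j/(ω·C) = 0 - j5.141e+04 Ω
Step 3 — Series combination: Z_total = R + L + C = 2200 - j5.139e+04 Ω = 5.144e+04∠-87.5° Ω.

Z = 2200 - j5.139e+04 Ω = 5.144e+04∠-87.5° Ω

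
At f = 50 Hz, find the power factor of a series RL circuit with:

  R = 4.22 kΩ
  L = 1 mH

Step 1 — Angular frequency: ω = 2π·f = 2π·50 = 314.2 rad/s.
Step 2 — Component impedances:
  R: Z = R = 4220 Ω
  L: Z = jωL = j·314.2·0.001 = 0 + j0.3142 Ω
Step 3 — Series combination: Z_total = R + L = 4220 + j0.3142 Ω = 4220∠0.0° Ω.
Step 4 — Power factor: PF = cos(φ) = Re(Z)/|Z| = 4220/4220 = 1.
Step 5 — Type: Im(Z) = 0.3142 ⇒ lagging (phase φ = 0.0°).

PF = 1 (lagging, φ = 0.0°)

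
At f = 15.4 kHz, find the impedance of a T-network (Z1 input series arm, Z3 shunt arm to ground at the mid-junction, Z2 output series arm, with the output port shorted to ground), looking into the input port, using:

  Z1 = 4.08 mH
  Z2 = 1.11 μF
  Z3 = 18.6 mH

Step 1 — Angular frequency: ω = 2π·f = 2π·1.54e+04 = 9.676e+04 rad/s.
Step 2 — Component impedances:
  Z1: Z = jωL = j·9.676e+04·0.00408 = 0 + j394.8 Ω
  Z2: Z = 1/(jωC) = -j/(ω·C) = 0 - j9.311 Ω
  Z3: Z = jωL = j·9.676e+04·0.0186 = 0 + j1800 Ω
Step 3 — With the output port shorted to ground, the output series arm Z2 runs from the junction to ground; the shunt arm Z3 also runs from the junction to ground. They appear in parallel: Z3 || Z2 = 0 - j9.359 Ω.
Step 4 — Series with input arm Z1: Z_in = Z1 + (Z3 || Z2) = 0 + j385.4 Ω = 385.4∠90.0° Ω.

Z = 0 + j385.4 Ω = 385.4∠90.0° Ω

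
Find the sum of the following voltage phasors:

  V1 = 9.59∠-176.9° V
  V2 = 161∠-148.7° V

Step 1 — Convert each phasor to rectangular form:
  V1 = 9.59·(cos(-176.9°) + j·sin(-176.9°)) = -9.576 - j0.5186 V
  V2 = 161·(cos(-148.7°) + j·sin(-148.7°)) = -137.6 - j83.64 V
Step 2 — Sum components: V_total = -147.1 - j84.16 V.
Step 3 — Convert to polar: |V_total| = 169.5 V, ∠V_total = -150.2°.

V_total = 169.5∠-150.2° V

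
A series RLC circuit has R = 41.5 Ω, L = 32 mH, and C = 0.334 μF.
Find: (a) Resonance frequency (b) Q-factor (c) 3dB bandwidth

Step 1 — Resonance: ω₀ = 1/√(LC) = 1/√(0.032·3.34e-07) = 9673 rad/s.
Step 2 — f₀ = ω₀/(2π) = 1539 Hz.
Step 3 — Series Q: Q = ω₀L/R = 9673·0.032/41.5 = 7.459.
Step 4 — Bandwidth: Δω = ω₀/Q = 1297 rad/s; BW = Δω/(2π) = 206.4 Hz.

(a) f₀ = 1539 Hz  (b) Q = 7.459  (c) BW = 206.4 Hz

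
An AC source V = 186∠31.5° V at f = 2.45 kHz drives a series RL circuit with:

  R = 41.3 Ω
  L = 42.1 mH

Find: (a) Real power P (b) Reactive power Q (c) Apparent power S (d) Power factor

Step 1 — Angular frequency: ω = 2π·f = 2π·2450 = 1.539e+04 rad/s.
Step 2 — Component impedances:
  R: Z = R = 41.3 Ω
  L: Z = jωL = j·1.539e+04·0.0421 = 0 + j648.1 Ω
Step 3 — Series combination: Z_total = R + L = 41.3 + j648.1 Ω = 649.4∠86.4° Ω.
Step 4 — Source phasor: V = 186∠31.5° V = 158.6 + j97.18 V.
Step 5 — Current: I = V / Z = 0.1649 - j0.2342 A = 0.2864∠-54.9° A.
Step 6 — Complex power: S = V·I* = 3.388 + j53.17 VA.
Step 7 — Real power: P = Re(S) = 3.388 W.
Step 8 — Reactive power: Q = Im(S) = 53.17 VAR.
Step 9 — Apparent power: |S| = 53.27 VA.
Step 10 — Power factor: PF = P/|S| = 0.0636 (lagging).

(a) P = 3.388 W  (b) Q = 53.17 VAR  (c) S = 53.27 VA  (d) PF = 0.0636 (lagging)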